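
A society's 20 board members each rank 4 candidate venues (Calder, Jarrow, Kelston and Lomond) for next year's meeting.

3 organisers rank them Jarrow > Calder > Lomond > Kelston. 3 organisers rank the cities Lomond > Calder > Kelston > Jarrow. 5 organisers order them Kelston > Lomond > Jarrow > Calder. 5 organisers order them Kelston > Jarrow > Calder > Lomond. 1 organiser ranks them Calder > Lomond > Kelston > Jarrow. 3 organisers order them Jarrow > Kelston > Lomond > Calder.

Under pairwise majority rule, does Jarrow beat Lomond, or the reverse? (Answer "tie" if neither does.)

Ballots ranking Jarrow above Lomond: 3 + 5 + 3 = 11.
Ballots ranking Lomond above Jarrow: 20 − 11 = 9.
Jarrow wins the head-to-head 11–9.

Jarrow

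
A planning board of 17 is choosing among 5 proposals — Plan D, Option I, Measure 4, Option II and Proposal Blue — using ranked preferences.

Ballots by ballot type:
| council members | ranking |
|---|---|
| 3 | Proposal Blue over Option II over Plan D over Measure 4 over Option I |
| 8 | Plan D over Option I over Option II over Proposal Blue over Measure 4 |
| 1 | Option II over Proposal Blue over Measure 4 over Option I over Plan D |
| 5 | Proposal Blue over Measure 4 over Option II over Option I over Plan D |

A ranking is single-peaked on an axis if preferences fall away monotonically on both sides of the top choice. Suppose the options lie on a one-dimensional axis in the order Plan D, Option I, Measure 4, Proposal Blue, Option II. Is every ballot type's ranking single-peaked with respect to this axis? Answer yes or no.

no

Axis positions: Plan D=1, Option I=2, Measure 4=3, Proposal Blue=4, Option II=5.
Ballot type 1: ranking walks positions 4-5-1-3-2; Plan D is ranked above Measure 4 even though Measure 4 lies between Plan D and the peak Proposal Blue on the axis — preferences dip and rise again. Not single-peaked.
Ballot type 2: ranking walks positions 1-2-5-4-3; Option II is ranked above Measure 4 even though Measure 4 lies between Option II and the peak Plan D on the axis — preferences dip and rise again. Not single-peaked.
Ballot type 3 (peak Option II at position 5): ranking walks positions 5-4-3-2-1, expanding outward from the peak — single-peaked.
Ballot type 4 (peak Proposal Blue at position 4): ranking walks positions 4-3-5-2-1, expanding outward from the peak — single-peaked.
Ballot type 1 violates single-peakedness, so the profile is not single-peaked on this axis.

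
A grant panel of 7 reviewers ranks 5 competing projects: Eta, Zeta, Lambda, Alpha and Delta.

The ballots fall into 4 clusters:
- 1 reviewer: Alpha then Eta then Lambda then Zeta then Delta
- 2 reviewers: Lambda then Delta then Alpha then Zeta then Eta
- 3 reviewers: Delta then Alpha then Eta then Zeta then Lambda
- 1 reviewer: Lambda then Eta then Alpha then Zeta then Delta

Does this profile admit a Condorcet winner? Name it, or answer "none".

none

Pairwise majorities:
Eta vs Zeta: Eta wins 5–2.
Eta–Lambda: Eta 4–3.
Eta vs Alpha: Eta is ranked higher on 1 ballot, Alpha on 6. Alpha wins 6–1.
Eta vs Delta: Delta, 5–2.
Zeta vs Lambda: Lambda wins 4–3.
Zeta vs Alpha: Alpha wins 7–0.
Zeta vs Delta: Zeta is ranked higher on 1+1 = 2 ballots, Delta on 5. Delta wins 5–2.
Lambda vs Alpha: Alpha wins 4–3.
Lambda vs Delta: Lambda is ranked higher on 1+2+1 = 4 ballots, Delta on 3. Lambda wins 4–3.
Alpha vs Delta: Delta wins 5–2.
No project is unbeaten: Eta loses to Alpha; Zeta loses to Eta; Lambda loses to Eta; Alpha loses to Delta; Delta loses to Lambda. In particular Eta > Lambda > Delta > Eta is a majority cycle — no Condorcet winner exists.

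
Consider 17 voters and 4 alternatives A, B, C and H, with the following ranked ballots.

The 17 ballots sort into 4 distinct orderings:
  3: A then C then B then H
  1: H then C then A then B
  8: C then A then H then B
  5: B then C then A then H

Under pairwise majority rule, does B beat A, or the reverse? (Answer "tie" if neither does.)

A

Ballots ranking B above A: 5.
Ballots ranking A above B: 17 − 5 = 12.
A wins the head-to-head 12–5.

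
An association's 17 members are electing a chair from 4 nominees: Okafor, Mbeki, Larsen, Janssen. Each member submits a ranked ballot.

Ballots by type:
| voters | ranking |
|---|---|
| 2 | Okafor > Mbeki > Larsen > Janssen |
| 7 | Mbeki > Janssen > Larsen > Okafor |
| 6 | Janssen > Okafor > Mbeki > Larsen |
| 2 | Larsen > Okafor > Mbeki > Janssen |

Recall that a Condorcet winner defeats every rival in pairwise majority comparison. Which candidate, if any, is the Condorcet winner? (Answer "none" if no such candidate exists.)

Head-to-head results (17 voters):
Okafor vs Mbeki: Okafor wins 10–7.
Okafor vs Larsen: Larsen wins 9–8.
Okafor vs Janssen: Janssen, 13–4.
Mbeki vs Larsen: Mbeki wins 15–2.
Mbeki–Janssen: Mbeki 11–6.
Larsen–Janssen: Janssen 13–4.
Each candidate drops at least one matchup (Okafor loses to Larsen; Mbeki loses to Okafor; Larsen loses to Mbeki; Janssen loses to Mbeki); the cycle Okafor → Mbeki → Larsen → Okafor rules out a Condorcet winner.

none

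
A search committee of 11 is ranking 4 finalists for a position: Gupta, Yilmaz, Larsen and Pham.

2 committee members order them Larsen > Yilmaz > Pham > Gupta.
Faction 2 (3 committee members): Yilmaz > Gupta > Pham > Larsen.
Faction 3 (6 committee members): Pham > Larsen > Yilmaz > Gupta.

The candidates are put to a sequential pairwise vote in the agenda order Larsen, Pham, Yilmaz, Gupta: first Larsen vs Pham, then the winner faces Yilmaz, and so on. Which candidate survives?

Pham

Round 1: Larsen vs Pham — 2–9, Pham advances.
Round 2: Pham vs Yilmaz — 6–5, Pham advances.
Round 3: Pham vs Gupta — 8–3, Pham advances.
Pham survives the agenda.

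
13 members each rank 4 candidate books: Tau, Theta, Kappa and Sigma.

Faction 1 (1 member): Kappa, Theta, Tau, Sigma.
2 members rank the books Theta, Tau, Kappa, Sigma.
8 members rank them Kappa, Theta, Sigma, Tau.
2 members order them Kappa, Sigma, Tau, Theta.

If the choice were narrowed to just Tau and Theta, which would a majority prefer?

Ballots ranking Tau above Theta: 2.
Ballots ranking Theta above Tau: 13 − 2 = 11.
Theta wins the head-to-head 11–2.

Theta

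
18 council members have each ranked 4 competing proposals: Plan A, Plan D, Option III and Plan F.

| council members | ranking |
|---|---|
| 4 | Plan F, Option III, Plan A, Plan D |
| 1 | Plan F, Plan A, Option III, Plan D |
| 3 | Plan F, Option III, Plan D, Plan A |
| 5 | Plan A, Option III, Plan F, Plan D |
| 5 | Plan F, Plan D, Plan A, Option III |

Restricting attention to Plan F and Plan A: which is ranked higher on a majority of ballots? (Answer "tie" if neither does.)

Ballots ranking Plan F above Plan A: 4 + 1 + 3 + 5 = 13.
Ballots ranking Plan A above Plan F: 18 − 13 = 5.
Plan F wins the head-to-head 13–5.

Plan F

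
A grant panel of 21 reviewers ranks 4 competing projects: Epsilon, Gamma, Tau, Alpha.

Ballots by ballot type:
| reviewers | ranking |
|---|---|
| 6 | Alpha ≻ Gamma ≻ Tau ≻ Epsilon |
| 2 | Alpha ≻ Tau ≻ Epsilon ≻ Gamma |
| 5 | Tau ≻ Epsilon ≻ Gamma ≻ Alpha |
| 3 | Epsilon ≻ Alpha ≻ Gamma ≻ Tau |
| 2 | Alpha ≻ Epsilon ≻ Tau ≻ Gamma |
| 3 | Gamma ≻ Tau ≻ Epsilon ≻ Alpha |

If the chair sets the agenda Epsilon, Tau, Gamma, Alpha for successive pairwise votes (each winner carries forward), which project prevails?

Round 1: Epsilon vs Tau — 5–16, Tau advances.
Round 2: Tau vs Gamma — 9–12, Gamma advances.
Round 3: Gamma vs Alpha — 8–13, Alpha advances.
The agenda winner is Alpha.

Alpha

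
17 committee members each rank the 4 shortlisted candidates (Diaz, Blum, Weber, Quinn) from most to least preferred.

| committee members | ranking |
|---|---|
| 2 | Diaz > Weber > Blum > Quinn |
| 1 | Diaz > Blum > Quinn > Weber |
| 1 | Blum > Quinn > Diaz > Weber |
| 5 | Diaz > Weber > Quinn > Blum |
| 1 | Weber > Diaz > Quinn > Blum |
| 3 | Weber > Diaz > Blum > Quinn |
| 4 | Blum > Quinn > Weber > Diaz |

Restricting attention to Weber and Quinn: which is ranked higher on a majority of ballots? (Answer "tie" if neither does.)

Weber

Ballots ranking Weber above Quinn: 2 + 5 + 1 + 3 = 11.
Ballots ranking Quinn above Weber: 17 − 11 = 6.
Weber wins the head-to-head 11–6.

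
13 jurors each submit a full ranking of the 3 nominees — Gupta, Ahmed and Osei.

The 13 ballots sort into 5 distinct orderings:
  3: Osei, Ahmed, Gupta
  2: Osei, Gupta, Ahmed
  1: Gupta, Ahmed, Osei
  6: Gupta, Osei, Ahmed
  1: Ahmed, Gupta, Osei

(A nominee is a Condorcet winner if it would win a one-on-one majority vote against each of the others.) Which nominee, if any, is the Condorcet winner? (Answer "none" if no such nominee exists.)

Gupta

Pairwise majorities:
Gupta vs Ahmed: Gupta, 9–4.
Gupta vs Osei: Gupta wins 8–5.
Ahmed–Osei: Osei 11–2.
Gupta beats each of Ahmed, Osei — Gupta is the Condorcet winner.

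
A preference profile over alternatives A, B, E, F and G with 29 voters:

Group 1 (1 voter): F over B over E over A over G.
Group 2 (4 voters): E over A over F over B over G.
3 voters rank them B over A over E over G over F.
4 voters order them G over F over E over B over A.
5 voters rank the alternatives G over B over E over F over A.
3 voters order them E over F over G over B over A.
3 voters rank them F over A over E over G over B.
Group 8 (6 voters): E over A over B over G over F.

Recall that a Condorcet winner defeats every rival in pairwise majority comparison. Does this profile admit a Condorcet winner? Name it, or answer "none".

E

Pairwise majorities:
A vs B: 4+3+6 = 13 for A, 16 for B — B by 16–13.
A vs E: E wins 23–6.
A vs F: F, 16–13.
A–G: A 17–12.
B vs E: B preferred on 1+3+5 = 9 ballots; E wins 20–9.
B vs F: B is ranked higher on 3+5+6 = 14 ballots, F on 15. F wins 15–14.
B vs G: G wins 15–14.
E vs F: E preferred on 4+3+5+3+6 = 21 ballots; E wins 21–8.
E vs G: E, 20–9.
F vs G: F is ranked higher on 1+4+3+3 = 11 ballots, G on 18. G wins 18–11.
E beats each of A, B, F, G — E is the Condorcet winner.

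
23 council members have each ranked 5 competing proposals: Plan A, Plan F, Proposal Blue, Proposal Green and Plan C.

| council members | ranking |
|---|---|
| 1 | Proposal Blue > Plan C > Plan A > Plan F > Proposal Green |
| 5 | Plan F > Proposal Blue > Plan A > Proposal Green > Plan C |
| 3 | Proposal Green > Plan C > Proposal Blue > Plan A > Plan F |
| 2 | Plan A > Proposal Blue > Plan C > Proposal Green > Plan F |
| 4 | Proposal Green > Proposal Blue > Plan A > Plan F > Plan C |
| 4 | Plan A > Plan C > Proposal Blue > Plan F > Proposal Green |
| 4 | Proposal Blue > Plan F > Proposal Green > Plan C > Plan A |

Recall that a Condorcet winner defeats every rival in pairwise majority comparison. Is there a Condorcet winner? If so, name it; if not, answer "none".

Head-to-head results (23 council members):
Plan A vs Plan F: Plan A preferred on 1+3+2+4+4 = 14 ballots; Plan A wins 14–9.
Plan A vs Proposal Blue: 6 to 17, Proposal Blue.
Plan A vs Proposal Green: 1+5+2+4 = 12 for Plan A, 11 for Proposal Green — Plan A by 12–11.
Plan A vs Plan C: 15 to 8, Plan A.
Plan F vs Proposal Blue: 5 to 18, Proposal Blue.
Plan F vs Proposal Green: 1+5+4+4 = 14 for Plan F, 9 for Proposal Green — Plan F by 14–9.
Plan F vs Plan C: Plan F is ranked higher on 5+4+4 = 13 ballots, Plan C on 10. Plan F wins 13–10.
Proposal Blue vs Proposal Green: Proposal Blue preferred on 1+5+2+4+4 = 16 ballots; Proposal Blue wins 16–7.
Proposal Blue vs Plan C: 16 to 7, Proposal Blue.
Proposal Green vs Plan C: Proposal Green preferred on 5+3+4+4 = 16 ballots; Proposal Green wins 16–7.
Proposal Blue wins every pairwise contest, so Proposal Blue is the Condorcet winner.

Proposal Blue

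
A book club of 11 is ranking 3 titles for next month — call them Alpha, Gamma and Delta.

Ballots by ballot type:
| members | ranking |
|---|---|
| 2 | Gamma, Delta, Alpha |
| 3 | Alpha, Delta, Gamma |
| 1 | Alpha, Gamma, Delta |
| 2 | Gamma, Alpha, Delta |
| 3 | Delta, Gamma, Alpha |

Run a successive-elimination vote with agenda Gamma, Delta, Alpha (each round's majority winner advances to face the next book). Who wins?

Round 1: Gamma vs Delta — 5–6, Delta advances.
Round 2: Delta vs Alpha — 5–6, Alpha advances.
Alpha survives the agenda.

Alpha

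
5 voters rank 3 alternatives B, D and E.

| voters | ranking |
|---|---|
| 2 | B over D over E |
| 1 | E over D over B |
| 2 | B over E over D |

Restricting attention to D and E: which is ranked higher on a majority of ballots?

E

Ballots ranking D above E: 2.
Ballots ranking E above D: 5 − 2 = 3.
E wins the head-to-head 3–2.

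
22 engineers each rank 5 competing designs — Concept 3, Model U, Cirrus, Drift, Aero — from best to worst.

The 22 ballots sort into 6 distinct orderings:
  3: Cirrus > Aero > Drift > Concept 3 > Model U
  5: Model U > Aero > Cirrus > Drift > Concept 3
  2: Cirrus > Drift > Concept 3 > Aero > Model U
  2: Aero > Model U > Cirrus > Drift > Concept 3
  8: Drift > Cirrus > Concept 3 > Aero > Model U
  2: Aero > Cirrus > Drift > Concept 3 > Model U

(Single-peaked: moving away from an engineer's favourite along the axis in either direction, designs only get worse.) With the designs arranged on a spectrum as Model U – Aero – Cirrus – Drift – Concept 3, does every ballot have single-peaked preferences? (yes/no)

Axis positions: Model U=1, Aero=2, Cirrus=3, Drift=4, Concept 3=5.
Bloc 1 (peak Cirrus at position 3): ranking walks positions 3-2-4-5-1, expanding outward from the peak — single-peaked.
Bloc 2 (peak Model U at position 1): ranking walks positions 1-2-3-4-5, expanding outward from the peak — single-peaked.
Bloc 3 (peak Cirrus at position 3): ranking walks positions 3-4-5-2-1, expanding outward from the peak — single-peaked.
Bloc 4 (peak Aero at position 2): ranking walks positions 2-1-3-4-5, expanding outward from the peak — single-peaked.
Bloc 5 (peak Drift at position 4): ranking walks positions 4-3-5-2-1, expanding outward from the peak — single-peaked.
Bloc 6 (peak Aero at position 2): ranking walks positions 2-3-4-5-1, expanding outward from the peak — single-peaked.
Every ranking is single-peaked on this axis.

yes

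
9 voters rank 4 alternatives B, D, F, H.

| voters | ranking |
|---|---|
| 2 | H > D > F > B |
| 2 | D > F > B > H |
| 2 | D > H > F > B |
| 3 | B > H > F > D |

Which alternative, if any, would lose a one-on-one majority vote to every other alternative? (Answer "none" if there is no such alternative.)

none

Head-to-head results (9 voters):
B vs D: D wins 6–3.
B vs F: F, 6–3.
B–H: B 5–4.
D vs F: 2+2+2 = 6 for D, 3 for F — D by 6–3.
D vs H: 4 to 5, H.
F vs H: F preferred on 2 ballots; H wins 7–2.
Every alternative wins at least one matchup (B beats H; D beats B; F beats B; H beats D), so there is no Condorcet loser.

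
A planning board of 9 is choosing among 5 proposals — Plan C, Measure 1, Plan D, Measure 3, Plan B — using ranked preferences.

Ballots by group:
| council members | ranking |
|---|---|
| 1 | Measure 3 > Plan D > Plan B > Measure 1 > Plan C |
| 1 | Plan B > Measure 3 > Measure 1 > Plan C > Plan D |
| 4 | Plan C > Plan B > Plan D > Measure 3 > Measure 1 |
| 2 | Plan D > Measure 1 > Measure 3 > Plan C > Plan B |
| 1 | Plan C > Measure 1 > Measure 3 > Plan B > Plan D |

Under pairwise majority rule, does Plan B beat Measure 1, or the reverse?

Ballots ranking Plan B above Measure 1: 1 + 1 + 4 = 6.
Ballots ranking Measure 1 above Plan B: 9 − 6 = 3.
Plan B wins the head-to-head 6–3.

Plan B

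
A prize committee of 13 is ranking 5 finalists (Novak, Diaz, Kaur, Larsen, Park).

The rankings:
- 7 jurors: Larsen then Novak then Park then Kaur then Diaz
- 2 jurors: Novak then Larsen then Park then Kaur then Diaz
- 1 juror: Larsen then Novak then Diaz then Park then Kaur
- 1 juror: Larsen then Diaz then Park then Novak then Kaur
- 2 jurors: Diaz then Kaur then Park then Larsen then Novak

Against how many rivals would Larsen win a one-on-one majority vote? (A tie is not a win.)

Larsen against each rival (13 jurors):
Larsen vs Novak: Larsen wins 11–2.
Larsen vs Diaz: Larsen wins 11–2.
Larsen vs Kaur: Larsen preferred on 7+2+1+1 = 11 ballots; Larsen wins 11–2.
Larsen vs Park: Larsen preferred on 7+2+1+1 = 11 ballots; Larsen wins 11–2.
Larsen beats Novak, Diaz, Kaur, Park — 4 pairwise wins.

4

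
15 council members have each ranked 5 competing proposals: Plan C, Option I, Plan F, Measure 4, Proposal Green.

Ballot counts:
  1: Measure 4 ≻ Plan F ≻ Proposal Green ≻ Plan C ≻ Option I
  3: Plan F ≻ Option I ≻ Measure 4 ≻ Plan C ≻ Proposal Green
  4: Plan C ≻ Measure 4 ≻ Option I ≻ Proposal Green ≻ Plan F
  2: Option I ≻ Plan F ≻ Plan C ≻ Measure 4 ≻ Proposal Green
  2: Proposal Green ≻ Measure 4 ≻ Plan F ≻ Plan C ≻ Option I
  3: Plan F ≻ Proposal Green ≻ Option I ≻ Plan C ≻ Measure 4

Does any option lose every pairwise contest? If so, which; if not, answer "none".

Pairwise majorities:
Plan C vs Option I: Option I, 8–7.
Plan C vs Plan F: Plan F, 11–4.
Plan C vs Measure 4: Plan C is ranked higher on 4+2+3 = 9 ballots, Measure 4 on 6. Plan C wins 9–6.
Plan C vs Proposal Green: 9 to 6, Plan C.
Option I vs Plan F: Option I preferred on 4+2 = 6 ballots; Plan F wins 9–6.
Option I vs Measure 4: 8 to 7, Option I.
Option I vs Proposal Green: Option I is ranked higher on 3+4+2 = 9 ballots, Proposal Green on 6. Option I wins 9–6.
Plan F vs Measure 4: Plan F preferred on 3+2+3 = 8 ballots; Plan F wins 8–7.
Plan F vs Proposal Green: Plan F preferred on 1+3+2+3 = 9 ballots; Plan F wins 9–6.
Measure 4 vs Proposal Green: 10 to 5, Measure 4.
Proposal Green loses to every other option — it is the Condorcet loser.

Proposal Green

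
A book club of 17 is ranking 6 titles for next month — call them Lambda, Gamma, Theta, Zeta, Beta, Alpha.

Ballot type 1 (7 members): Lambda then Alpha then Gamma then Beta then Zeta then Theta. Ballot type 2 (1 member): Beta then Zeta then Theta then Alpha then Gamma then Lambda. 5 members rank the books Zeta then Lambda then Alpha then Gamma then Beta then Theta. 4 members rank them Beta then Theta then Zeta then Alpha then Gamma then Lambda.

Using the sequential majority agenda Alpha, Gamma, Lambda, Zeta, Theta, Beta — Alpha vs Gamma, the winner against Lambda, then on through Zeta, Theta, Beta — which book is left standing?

Beta

Round 1: Alpha vs Gamma — 17–0, Alpha advances.
Round 2: Alpha vs Lambda — 5–12, Lambda advances.
Round 3: Lambda vs Zeta — 7–10, Zeta advances.
Round 4: Zeta vs Theta — 13–4, Zeta advances.
Round 5: Zeta vs Beta — 5–12, Beta advances.
Beta survives the agenda.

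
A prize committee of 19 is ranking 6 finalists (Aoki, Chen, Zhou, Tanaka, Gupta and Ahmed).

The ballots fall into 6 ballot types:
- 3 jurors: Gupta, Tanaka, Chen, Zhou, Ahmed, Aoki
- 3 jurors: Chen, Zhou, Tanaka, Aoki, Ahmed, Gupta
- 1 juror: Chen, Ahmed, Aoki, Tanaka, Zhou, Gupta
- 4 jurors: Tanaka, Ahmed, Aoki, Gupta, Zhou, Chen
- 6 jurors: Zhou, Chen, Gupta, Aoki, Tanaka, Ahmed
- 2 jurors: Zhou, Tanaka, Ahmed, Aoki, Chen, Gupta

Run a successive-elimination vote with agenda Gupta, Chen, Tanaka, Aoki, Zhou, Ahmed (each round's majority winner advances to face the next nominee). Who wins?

Round 1: Gupta vs Chen — 7–12, Chen advances.
Round 2: Chen vs Tanaka — 10–9, Chen advances.
Round 3: Chen vs Aoki — 13–6, Chen advances.
Round 4: Chen vs Zhou — 7–12, Zhou advances.
Round 5: Zhou vs Ahmed — 14–5, Zhou advances.
Zhou survives the agenda.

Zhou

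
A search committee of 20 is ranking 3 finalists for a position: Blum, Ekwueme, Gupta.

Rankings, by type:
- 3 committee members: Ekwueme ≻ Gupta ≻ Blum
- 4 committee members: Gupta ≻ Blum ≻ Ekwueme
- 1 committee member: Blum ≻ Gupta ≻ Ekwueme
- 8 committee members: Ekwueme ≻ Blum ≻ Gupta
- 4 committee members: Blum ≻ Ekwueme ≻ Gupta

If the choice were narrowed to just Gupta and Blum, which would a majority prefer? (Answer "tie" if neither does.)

Ballots ranking Gupta above Blum: 3 + 4 = 7.
Ballots ranking Blum above Gupta: 20 − 7 = 13.
Blum wins the head-to-head 13–7.

Blum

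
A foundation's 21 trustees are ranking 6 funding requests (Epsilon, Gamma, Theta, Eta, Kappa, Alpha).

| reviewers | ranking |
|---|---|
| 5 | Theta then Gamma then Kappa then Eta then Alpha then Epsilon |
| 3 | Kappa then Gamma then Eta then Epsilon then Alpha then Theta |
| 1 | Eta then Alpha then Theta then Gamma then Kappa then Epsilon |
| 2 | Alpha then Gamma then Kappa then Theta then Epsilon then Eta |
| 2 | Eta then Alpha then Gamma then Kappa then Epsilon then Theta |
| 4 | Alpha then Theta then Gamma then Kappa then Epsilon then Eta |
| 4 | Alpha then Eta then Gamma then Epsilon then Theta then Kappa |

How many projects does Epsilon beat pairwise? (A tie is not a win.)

Epsilon against each rival (21 reviewers):
Epsilon vs Gamma: Epsilon is ranked higher on 0 ballots, Gamma on 21. Gamma wins 21–0.
Epsilon–Theta: Theta 12–9.
Epsilon vs Eta: Eta wins 15–6.
Epsilon vs Kappa: 4 for Epsilon, 17 for Kappa — Kappa by 17–4.
Epsilon vs Alpha: 3 to 18, Alpha.
Epsilon beats no one; loses to Gamma, Theta, Eta, Kappa, Alpha — 0 pairwise wins.

0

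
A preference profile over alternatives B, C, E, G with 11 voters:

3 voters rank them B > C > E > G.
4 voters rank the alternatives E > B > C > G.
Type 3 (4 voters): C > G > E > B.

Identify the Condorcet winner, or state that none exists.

none

Head-to-head results (11 voters):
B vs C: B preferred on 3+4 = 7 ballots; B wins 7–4.
B vs E: B preferred on 3 ballots; E wins 8–3.
B vs G: B preferred on 3+4 = 7 ballots; B wins 7–4.
C vs E: 3+4 = 7 for C, 4 for E — C by 7–4.
C vs G: 3+4+4 = 11 for C, 0 for G — C by 11–0.
E vs G: 7 to 4, E.
Every alternative loses at least once (B loses to E; C loses to B; E loses to C; G loses to B). The majority relation contains the cycle B → C → E → B, so there is no Condorcet winner.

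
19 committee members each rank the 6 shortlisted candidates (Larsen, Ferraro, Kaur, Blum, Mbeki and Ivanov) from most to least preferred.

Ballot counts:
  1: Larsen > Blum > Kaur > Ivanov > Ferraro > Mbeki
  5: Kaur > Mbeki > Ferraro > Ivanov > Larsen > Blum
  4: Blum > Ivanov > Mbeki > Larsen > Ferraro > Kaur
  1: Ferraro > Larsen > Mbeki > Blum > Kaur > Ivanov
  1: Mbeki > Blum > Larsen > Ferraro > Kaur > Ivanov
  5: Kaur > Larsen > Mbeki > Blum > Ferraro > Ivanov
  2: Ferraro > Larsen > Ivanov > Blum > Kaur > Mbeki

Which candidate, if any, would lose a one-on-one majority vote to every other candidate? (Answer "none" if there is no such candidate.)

Pairwise majorities:
Larsen vs Ferraro: 1+4+1+5 = 11 for Larsen, 8 for Ferraro — Larsen by 11–8.
Larsen vs Kaur: Kaur wins 10–9.
Larsen–Blum: Larsen 14–5.
Larsen vs Mbeki: Larsen preferred on 1+1+5+2 = 9 ballots; Mbeki wins 10–9.
Larsen vs Ivanov: Larsen wins 10–9.
Ferraro vs Kaur: Ferraro is ranked higher on 4+1+1+2 = 8 ballots, Kaur on 11. Kaur wins 11–8.
Ferraro vs Blum: Ferraro is ranked higher on 5+1+2 = 8 ballots, Blum on 11. Blum wins 11–8.
Ferraro vs Mbeki: Mbeki wins 15–4.
Ferraro vs Ivanov: 14 to 5, Ferraro.
Kaur vs Blum: Kaur, 10–9.
Kaur vs Mbeki: Kaur preferred on 1+5+5+2 = 13 ballots; Kaur wins 13–6.
Kaur vs Ivanov: Kaur preferred on 1+5+1+1+5 = 13 ballots; Kaur wins 13–6.
Blum vs Mbeki: 7 to 12, Mbeki.
Blum–Ivanov: Blum 12–7.
Mbeki vs Ivanov: Mbeki, 12–7.
Only Ivanov has no wins; Ivanov is the Condorcet loser.

Ivanov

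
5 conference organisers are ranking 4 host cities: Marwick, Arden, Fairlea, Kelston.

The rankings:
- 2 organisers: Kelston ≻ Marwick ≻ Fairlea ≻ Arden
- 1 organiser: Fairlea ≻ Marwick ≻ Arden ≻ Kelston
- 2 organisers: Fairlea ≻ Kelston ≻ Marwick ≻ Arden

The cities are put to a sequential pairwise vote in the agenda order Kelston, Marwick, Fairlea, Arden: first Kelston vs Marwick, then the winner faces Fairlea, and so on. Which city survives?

Fairlea

Round 1: Kelston vs Marwick — 4–1, Kelston advances.
Round 2: Kelston vs Fairlea — 2–3, Fairlea advances.
Round 3: Fairlea vs Arden — 5–0, Fairlea advances.
The agenda winner is Fairlea.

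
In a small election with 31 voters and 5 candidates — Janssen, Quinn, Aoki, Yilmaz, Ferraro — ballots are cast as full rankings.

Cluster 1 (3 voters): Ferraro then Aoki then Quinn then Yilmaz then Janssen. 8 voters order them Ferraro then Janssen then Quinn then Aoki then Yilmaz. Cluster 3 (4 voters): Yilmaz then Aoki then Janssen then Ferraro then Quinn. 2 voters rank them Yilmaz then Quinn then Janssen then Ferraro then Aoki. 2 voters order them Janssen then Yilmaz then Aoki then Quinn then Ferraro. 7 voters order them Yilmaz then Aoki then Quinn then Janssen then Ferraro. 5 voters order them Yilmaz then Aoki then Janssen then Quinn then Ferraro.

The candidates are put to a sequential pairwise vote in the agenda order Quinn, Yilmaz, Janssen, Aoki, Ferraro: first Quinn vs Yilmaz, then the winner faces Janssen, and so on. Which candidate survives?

Yilmaz

Round 1: Quinn vs Yilmaz — 11–20, Yilmaz advances.
Round 2: Yilmaz vs Janssen — 21–10, Yilmaz advances.
Round 3: Yilmaz vs Aoki — 20–11, Yilmaz advances.
Round 4: Yilmaz vs Ferraro — 20–11, Yilmaz advances.
Yilmaz survives the agenda.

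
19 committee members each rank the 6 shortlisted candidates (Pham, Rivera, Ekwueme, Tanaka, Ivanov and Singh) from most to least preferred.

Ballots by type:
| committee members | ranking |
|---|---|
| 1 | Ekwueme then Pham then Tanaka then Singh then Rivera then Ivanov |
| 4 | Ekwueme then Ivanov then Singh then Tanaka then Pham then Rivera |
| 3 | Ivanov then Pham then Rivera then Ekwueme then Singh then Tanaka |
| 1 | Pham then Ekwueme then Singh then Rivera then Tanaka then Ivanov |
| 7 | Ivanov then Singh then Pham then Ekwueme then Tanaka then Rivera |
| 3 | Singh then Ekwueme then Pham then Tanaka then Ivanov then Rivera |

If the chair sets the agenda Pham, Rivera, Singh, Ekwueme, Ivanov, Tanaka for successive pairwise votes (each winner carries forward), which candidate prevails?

Ivanov

Round 1: Pham vs Rivera — 19–0, Pham advances.
Round 2: Pham vs Singh — 5–14, Singh advances.
Round 3: Singh vs Ekwueme — 10–9, Singh advances.
Round 4: Singh vs Ivanov — 5–14, Ivanov advances.
Round 5: Ivanov vs Tanaka — 14–5, Ivanov advances.
Ivanov survives the agenda.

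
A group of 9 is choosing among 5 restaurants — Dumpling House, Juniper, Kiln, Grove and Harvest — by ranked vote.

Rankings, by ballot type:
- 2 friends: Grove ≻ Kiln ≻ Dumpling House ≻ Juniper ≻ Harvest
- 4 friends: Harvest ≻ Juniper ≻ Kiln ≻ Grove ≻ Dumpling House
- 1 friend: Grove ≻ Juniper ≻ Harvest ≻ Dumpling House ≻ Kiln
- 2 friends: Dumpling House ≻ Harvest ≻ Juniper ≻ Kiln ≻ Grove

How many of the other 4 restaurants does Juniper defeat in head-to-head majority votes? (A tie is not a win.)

Juniper against each rival (9 friends):
Juniper vs Dumpling House: Juniper, 5–4.
Juniper–Kiln: Juniper 7–2.
Juniper vs Grove: Juniper, 6–3.
Juniper vs Harvest: Harvest, 6–3.
Juniper beats Dumpling House, Kiln, Grove; loses to Harvest — 3 pairwise wins.

3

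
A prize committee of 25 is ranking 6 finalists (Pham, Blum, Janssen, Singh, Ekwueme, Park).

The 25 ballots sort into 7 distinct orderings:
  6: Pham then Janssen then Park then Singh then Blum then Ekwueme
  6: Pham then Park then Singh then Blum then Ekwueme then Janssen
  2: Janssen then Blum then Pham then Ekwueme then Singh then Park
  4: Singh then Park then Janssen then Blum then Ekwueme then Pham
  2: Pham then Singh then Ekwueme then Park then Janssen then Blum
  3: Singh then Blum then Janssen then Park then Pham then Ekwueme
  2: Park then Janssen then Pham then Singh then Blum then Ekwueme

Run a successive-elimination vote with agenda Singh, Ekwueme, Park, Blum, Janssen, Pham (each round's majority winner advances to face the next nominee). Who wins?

Pham

Round 1: Singh vs Ekwueme — 23–2, Singh advances.
Round 2: Singh vs Park — 11–14, Park advances.
Round 3: Park vs Blum — 20–5, Park advances.
Round 4: Park vs Janssen — 14–11, Park advances.
Round 5: Park vs Pham — 9–16, Pham advances.
Pham survives the agenda.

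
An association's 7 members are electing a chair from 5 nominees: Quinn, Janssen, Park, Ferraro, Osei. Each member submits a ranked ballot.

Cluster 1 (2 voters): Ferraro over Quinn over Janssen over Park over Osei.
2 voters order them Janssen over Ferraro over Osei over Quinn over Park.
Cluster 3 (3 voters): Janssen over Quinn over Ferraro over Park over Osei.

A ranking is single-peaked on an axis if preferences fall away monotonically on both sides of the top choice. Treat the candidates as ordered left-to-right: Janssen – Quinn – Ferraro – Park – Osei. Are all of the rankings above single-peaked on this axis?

Axis positions: Janssen=1, Quinn=2, Ferraro=3, Park=4, Osei=5.
Cluster 1 (peak Ferraro at position 3): ranking walks positions 3-2-1-4-5, expanding outward from the peak — single-peaked.
Cluster 2: ranking walks positions 1-3-5-2-4; Ferraro is ranked above Quinn even though Quinn lies between Ferraro and the peak Janssen on the axis — preferences dip and rise again. Not single-peaked.
Cluster 3 (peak Janssen at position 1): ranking walks positions 1-2-3-4-5, expanding outward from the peak — single-peaked.
Cluster 2 violates single-peakedness, so the profile is not single-peaked on this axis.

no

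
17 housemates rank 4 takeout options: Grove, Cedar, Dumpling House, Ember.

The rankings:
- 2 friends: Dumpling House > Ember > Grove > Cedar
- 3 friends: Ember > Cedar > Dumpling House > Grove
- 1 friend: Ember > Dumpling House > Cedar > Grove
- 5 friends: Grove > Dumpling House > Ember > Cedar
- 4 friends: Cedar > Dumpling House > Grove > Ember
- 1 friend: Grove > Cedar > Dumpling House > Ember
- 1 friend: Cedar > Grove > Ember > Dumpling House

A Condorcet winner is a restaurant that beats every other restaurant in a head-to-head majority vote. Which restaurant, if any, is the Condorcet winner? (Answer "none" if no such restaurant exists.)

none

Head-to-head results (17 friends):
Grove–Cedar: Cedar 9–8.
Grove vs Dumpling House: Dumpling House, 10–7.
Grove vs Ember: Grove wins 11–6.
Cedar–Dumpling House: Cedar 9–8.
Cedar–Ember: Ember 11–6.
Dumpling House vs Ember: Dumpling House, 12–5.
No restaurant is unbeaten: Grove loses to Cedar; Cedar loses to Ember; Dumpling House loses to Cedar; Ember loses to Grove. In particular Grove > Ember > Cedar > Grove is a majority cycle — no Condorcet winner exists.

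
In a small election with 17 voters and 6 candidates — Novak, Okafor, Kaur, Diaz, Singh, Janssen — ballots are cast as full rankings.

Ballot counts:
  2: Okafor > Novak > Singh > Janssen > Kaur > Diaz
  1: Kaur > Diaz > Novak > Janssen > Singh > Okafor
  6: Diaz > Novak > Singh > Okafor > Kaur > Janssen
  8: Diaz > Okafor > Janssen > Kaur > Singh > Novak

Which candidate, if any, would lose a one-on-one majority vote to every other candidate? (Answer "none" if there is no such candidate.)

Pairwise majorities:
Novak–Okafor: Okafor 10–7.
Novak vs Kaur: Novak is ranked higher on 2+6 = 8 ballots, Kaur on 9. Kaur wins 9–8.
Novak vs Diaz: Novak is ranked higher on 2 ballots, Diaz on 15. Diaz wins 15–2.
Novak vs Singh: Novak, 9–8.
Novak vs Janssen: Novak preferred on 2+1+6 = 9 ballots; Novak wins 9–8.
Okafor vs Kaur: Okafor, 16–1.
Okafor vs Diaz: Diaz, 15–2.
Okafor vs Singh: Okafor, 10–7.
Okafor vs Janssen: Okafor, 16–1.
Kaur vs Diaz: Kaur is ranked higher on 2+1 = 3 ballots, Diaz on 14. Diaz wins 14–3.
Kaur vs Singh: 1+8 = 9 for Kaur, 8 for Singh — Kaur by 9–8.
Kaur vs Janssen: Janssen wins 10–7.
Diaz vs Singh: 15 to 2, Diaz.
Diaz vs Janssen: Diaz wins 15–2.
Singh vs Janssen: Janssen wins 9–8.
Singh loses to every other candidate — it is the Condorcet loser.

Singh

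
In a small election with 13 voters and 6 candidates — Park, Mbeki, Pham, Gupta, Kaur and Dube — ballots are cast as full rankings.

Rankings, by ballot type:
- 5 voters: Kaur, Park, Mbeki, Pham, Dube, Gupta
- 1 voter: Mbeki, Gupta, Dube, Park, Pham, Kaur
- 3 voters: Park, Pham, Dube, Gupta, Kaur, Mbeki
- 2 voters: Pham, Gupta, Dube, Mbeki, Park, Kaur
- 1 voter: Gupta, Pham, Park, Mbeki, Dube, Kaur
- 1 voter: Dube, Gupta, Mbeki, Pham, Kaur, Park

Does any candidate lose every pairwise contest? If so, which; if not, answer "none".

none

Head-to-head results (13 voters):
Park vs Mbeki: Park, 9–4.
Park vs Pham: 9 to 4, Park.
Park vs Gupta: Park wins 8–5.
Park vs Kaur: Park preferred on 1+3+2+1 = 7 ballots; Park wins 7–6.
Park vs Dube: Park is ranked higher on 5+3+1 = 9 ballots, Dube on 4. Park wins 9–4.
Mbeki vs Pham: Mbeki preferred on 5+1+1 = 7 ballots; Mbeki wins 7–6.
Mbeki–Gupta: Gupta 7–6.
Mbeki vs Kaur: Kaur, 8–5.
Mbeki vs Dube: Mbeki is ranked higher on 5+1+1 = 7 ballots, Dube on 6. Mbeki wins 7–6.
Pham vs Gupta: Pham wins 10–3.
Pham vs Kaur: 8 to 5, Pham.
Pham vs Dube: Pham wins 11–2.
Gupta vs Kaur: 8 to 5, Gupta.
Gupta vs Dube: Gupta is ranked higher on 1+2+1 = 4 ballots, Dube on 9. Dube wins 9–4.
Kaur vs Dube: Kaur is ranked higher on 5 ballots, Dube on 8. Dube wins 8–5.
Every candidate wins at least one matchup (Park beats Mbeki; Mbeki beats Pham; Pham beats Gupta; Gupta beats Mbeki; Kaur beats Mbeki; Dube beats Gupta), so there is no Condorcet loser.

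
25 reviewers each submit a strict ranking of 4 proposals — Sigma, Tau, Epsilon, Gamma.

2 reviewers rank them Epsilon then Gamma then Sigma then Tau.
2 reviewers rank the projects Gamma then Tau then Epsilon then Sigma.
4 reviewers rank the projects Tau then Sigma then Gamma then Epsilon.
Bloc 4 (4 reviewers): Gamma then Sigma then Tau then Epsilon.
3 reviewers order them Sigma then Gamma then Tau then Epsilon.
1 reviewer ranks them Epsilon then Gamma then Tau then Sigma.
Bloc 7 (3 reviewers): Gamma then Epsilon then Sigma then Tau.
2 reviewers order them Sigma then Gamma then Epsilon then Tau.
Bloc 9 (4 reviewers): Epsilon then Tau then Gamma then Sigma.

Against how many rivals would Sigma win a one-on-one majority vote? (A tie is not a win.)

2

Sigma against each rival (25 reviewers):
Sigma vs Tau: 14 to 11, Sigma.
Sigma vs Epsilon: Sigma, 13–12.
Sigma vs Gamma: Gamma wins 16–9.
Sigma beats Tau, Epsilon; loses to Gamma — 2 pairwise wins.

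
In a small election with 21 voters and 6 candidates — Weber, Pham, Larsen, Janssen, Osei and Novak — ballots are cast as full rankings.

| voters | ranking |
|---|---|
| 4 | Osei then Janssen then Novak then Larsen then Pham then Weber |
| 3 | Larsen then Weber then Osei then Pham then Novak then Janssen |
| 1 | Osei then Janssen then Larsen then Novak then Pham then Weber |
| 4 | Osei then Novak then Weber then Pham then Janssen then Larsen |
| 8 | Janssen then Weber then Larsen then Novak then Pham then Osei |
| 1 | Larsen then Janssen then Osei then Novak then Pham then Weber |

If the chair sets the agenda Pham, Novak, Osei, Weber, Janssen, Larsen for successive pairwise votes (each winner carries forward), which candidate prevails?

Janssen

Round 1: Pham vs Novak — 3–18, Novak advances.
Round 2: Novak vs Osei — 8–13, Osei advances.
Round 3: Osei vs Weber — 10–11, Weber advances.
Round 4: Weber vs Janssen — 7–14, Janssen advances.
Round 5: Janssen vs Larsen — 17–4, Janssen advances.
The agenda winner is Janssen.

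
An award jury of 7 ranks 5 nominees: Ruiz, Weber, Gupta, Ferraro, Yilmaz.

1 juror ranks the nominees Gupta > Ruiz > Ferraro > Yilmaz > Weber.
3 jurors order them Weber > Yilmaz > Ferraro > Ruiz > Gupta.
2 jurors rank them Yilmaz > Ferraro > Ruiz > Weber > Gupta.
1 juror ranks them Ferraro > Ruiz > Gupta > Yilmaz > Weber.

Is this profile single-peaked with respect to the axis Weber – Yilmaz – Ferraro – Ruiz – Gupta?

yes

Axis positions: Weber=1, Yilmaz=2, Ferraro=3, Ruiz=4, Gupta=5.
Group 1 (peak Gupta at position 5): ranking walks positions 5-4-3-2-1, expanding outward from the peak — single-peaked.
Group 2 (peak Weber at position 1): ranking walks positions 1-2-3-4-5, expanding outward from the peak — single-peaked.
Group 3 (peak Yilmaz at position 2): ranking walks positions 2-3-4-1-5, expanding outward from the peak — single-peaked.
Group 4 (peak Ferraro at position 3): ranking walks positions 3-4-5-2-1, expanding outward from the peak — single-peaked.
Every ranking is single-peaked on this axis.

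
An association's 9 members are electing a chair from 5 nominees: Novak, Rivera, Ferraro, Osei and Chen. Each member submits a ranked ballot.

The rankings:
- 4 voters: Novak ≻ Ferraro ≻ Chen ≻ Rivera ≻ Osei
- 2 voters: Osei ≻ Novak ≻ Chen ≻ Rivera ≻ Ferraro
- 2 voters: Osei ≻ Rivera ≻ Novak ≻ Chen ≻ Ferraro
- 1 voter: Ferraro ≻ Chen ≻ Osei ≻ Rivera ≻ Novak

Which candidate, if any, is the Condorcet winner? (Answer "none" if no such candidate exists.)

Check each pair by majority over 9 ballots:
Novak–Rivera: Novak 6–3.
Novak vs Ferraro: Novak, 8–1.
Novak–Osei: Osei 5–4.
Novak vs Chen: Novak wins 8–1.
Rivera–Ferraro: Ferraro 5–4.
Rivera vs Osei: Osei, 5–4.
Rivera vs Chen: Chen, 7–2.
Ferraro–Osei: Ferraro 5–4.
Ferraro vs Chen: Ferraro, 5–4.
Osei vs Chen: Chen, 5–4.
Every candidate loses at least once (Novak loses to Osei; Rivera loses to Novak; Ferraro loses to Novak; Osei loses to Ferraro; Chen loses to Novak). The majority relation contains the cycle Novak > Ferraro > Osei > Novak, so there is no Condorcet winner.

none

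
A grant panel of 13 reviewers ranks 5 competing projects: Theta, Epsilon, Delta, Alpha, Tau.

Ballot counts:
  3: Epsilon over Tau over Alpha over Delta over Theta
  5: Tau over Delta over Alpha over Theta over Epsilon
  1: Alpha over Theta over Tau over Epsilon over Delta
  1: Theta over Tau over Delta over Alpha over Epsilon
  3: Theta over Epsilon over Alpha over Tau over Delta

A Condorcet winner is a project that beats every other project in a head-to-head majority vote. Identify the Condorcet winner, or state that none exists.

Tau

Pairwise majorities:
Theta vs Epsilon: 5+1+1+3 = 10 for Theta, 3 for Epsilon — Theta by 10–3.
Theta vs Delta: 1+1+3 = 5 for Theta, 8 for Delta — Delta by 8–5.
Theta vs Alpha: 4 to 9, Alpha.
Theta vs Tau: Theta preferred on 1+1+3 = 5 ballots; Tau wins 8–5.
Epsilon vs Delta: 7 to 6, Epsilon.
Epsilon vs Alpha: Epsilon is ranked higher on 3+3 = 6 ballots, Alpha on 7. Alpha wins 7–6.
Epsilon vs Tau: 3+3 = 6 for Epsilon, 7 for Tau — Tau by 7–6.
Delta vs Alpha: Alpha wins 7–6.
Delta–Tau: Tau 13–0.
Alpha vs Tau: Alpha is ranked higher on 1+3 = 4 ballots, Tau on 9. Tau wins 9–4.
Tau beats each of Theta, Epsilon, Delta, Alpha — Tau is the Condorcet winner.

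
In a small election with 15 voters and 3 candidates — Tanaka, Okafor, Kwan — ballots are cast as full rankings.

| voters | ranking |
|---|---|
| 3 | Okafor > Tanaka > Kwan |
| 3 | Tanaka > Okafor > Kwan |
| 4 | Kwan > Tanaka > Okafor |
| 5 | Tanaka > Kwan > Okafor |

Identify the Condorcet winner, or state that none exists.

Check each pair by majority over 15 ballots:
Tanaka–Okafor: Tanaka 12–3.
Tanaka vs Kwan: Tanaka is ranked higher on 3+3+5 = 11 ballots, Kwan on 4. Tanaka wins 11–4.
Okafor–Kwan: Kwan 9–6.
Tanaka defeats every rival head-to-head and is the Condorcet winner.

Tanaka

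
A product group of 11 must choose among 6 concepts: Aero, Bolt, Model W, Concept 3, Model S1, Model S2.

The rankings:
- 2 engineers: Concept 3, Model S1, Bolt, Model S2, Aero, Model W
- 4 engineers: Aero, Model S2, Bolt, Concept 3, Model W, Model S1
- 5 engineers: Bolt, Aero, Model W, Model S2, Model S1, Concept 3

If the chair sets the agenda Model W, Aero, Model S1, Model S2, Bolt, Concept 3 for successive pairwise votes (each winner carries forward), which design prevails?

Round 1: Model W vs Aero — 0–11, Aero advances.
Round 2: Aero vs Model S1 — 9–2, Aero advances.
Round 3: Aero vs Model S2 — 9–2, Aero advances.
Round 4: Aero vs Bolt — 4–7, Bolt advances.
Round 5: Bolt vs Concept 3 — 9–2, Bolt advances.
The agenda winner is Bolt.

Bolt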